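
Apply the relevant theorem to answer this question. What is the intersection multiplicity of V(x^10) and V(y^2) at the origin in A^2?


The intersection multiplicity of V(x^a) and V(y^b) at the origin is:
I(O; V(x^10), V(y^2)) = dim_k(k[x,y]/(x^10, y^2))
A basis for k[x,y]/(x^10, y^2) is the set of monomials x^i * y^j
where 0 <= i < 10 and 0 <= j < 2.
The number of such monomials is 10 * 2 = 20

20


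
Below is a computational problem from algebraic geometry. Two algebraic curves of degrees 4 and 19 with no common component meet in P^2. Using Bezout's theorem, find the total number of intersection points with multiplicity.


Bezout's theorem states the intersection count equals the product of degrees.
Intersection count = 4 * 19 = 76

76


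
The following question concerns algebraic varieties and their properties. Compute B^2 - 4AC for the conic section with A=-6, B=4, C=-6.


The discriminant of a conic Ax^2 + Bxy + Cy^2 + ... = 0 is B^2 - 4AC.
B^2 = 4^2 = 16
4AC = 4*(-6)*(-6) = 144
Discriminant = 16 - 144 = -128

-128


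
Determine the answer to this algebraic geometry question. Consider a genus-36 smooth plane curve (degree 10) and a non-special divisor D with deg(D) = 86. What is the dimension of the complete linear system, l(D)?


First, compute the genus of a smooth plane curve of degree 10:
g = (d-1)(d-2)/2 = (10-1)(10-2)/2 = 36
For a non-special divisor D (i.e., h^1(D) = 0), Riemann-Roch gives:
l(D) = deg(D) - g + 1
Since deg(D) = 86 >= 2g - 1 = 71, D is non-special.
l(D) = 86 - 36 + 1 = 51

51


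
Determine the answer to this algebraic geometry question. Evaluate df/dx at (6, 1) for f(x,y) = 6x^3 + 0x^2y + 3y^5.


df/dx = 3*6*x^2 + 2*0*x^1*y
At (6,1): 3*6*6^2 + 2*0*6^1*1
= 648 + 0
= 648

648


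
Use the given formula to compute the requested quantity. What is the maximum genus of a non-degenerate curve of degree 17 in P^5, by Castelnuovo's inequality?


Castelnuovo's bound: write d - 1 = m(r-1) + epsilon with 0 <= epsilon < r-1.
d - 1 = 17 - 1 = 16
r - 1 = 5 - 1 = 4
16 = 4*4 + 0, so m = 4, epsilon = 0
pi(d, r) = m(m-1)(r-1)/2 + m*epsilon
= 4*3*4/2 + 4*0
= 48/2 + 0
= 24 + 0 = 24

24


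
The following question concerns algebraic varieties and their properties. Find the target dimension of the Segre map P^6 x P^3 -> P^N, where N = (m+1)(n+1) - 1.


The Segre embedding maps P^m x P^n into P^N via
all products of coordinates from each factor.
N = (m+1)(n+1) - 1
N = (6+1)(3+1) - 1
N = 7*4 - 1
N = 28 - 1 = 27

27


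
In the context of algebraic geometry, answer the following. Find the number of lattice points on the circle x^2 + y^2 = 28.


Systematically check integer values of x where x^2 <= 28.
For each valid x, check if 28 - x^2 is a perfect square.
Total integer solutions found: 0

0


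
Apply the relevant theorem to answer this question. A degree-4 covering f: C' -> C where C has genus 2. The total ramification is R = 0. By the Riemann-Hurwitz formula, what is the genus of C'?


Riemann-Hurwitz formula: 2g' - 2 = d(2g - 2) + R
Given: d = 4, g = 2, R = 0
2g' - 2 = 4*(2*2 - 2) + 0
2g' - 2 = 4*2 + 0
2g' - 2 = 8 + 0 = 8
2g' = 10
g' = 5

5


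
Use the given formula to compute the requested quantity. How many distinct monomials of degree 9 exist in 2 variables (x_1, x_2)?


The number of degree-9 monomials in 2 variables is C(d+n-1, n-1).
= C(9+2-1, 2-1) = C(10, 1)
= 10

10


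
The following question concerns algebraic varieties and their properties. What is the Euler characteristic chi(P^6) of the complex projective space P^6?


The complex projective space P^6 has one cell in each even real dimension 0, 2, ..., 12.
The cohomology groups are H^{2k}(P^6) = Z for k = 0,...,6, and 0 otherwise.
Euler characteristic = sum of Betti numbers = 1 per even-dimensional cohomology group.
chi(P^6) = 6 + 1 = 7

7


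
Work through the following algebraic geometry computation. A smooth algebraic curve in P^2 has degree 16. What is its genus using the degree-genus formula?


Using the genus formula for smooth plane curves:
g = (d-1)(d-2)/2
g = (16-1)(16-2)/2
g = 15*14/2
g = 210/2 = 105

105


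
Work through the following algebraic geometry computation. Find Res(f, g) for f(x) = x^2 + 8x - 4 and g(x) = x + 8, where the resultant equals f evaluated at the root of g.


For Res(f, x - c), we evaluate f at x = c.
f(-8) = (-8)^2 + 8*(-8) - 4
= 64 - 64 - 4
= 0 - 4 = -4
Res(f, g) = -4

-4


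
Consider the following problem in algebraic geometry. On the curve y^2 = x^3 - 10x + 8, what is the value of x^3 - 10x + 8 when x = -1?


Compute x^3 - 10x + 8 at x = -1:
x^3 = (-1)^3 = -1
(-10)*x = (-10)*(-1) = 10
Sum: -1 + 10 + 8 = 17

17


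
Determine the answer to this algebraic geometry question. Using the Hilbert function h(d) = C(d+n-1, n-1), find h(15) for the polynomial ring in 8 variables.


The Hilbert function for the polynomial ring in 8 variables is:
h(d) = C(d+n-1, n-1)
h(15) = C(15+8-1, 8-1) = C(22, 7)
= 22! / (7! * 15!)
= 170544

170544


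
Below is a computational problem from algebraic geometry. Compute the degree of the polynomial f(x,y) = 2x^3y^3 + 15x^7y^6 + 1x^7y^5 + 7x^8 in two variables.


Examine each term for its total degree (sum of exponents).
  Term '2x^3y^3' has total degree 3+3 = 6.
  Term '15x^7y^6' has total degree 7+6 = 13.
  Term '1x^7y^5' has total degree 7+5 = 12.
  Term '7x^8' has total degree 8+0 = 8.
The maximum total degree among all terms is 13.

13


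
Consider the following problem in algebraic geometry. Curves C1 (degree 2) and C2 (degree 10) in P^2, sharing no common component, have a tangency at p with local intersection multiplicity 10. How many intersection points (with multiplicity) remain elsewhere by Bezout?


By Bezout's theorem, the total intersection number is d1 * d2.
Total = 2 * 10 = 20
Intersection multiplicity at p = 10
Remaining intersections = 20 - 10 = 10

10


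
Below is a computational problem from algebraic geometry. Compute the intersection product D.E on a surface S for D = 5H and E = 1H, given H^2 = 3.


Using bilinearity of the intersection pairing on a surface S:
(aH).(bH) = ab * (H.H)
We have H^2 = 3.
D.E = (5H).(1H) = 5*1*3
= 5*3
= 15

15


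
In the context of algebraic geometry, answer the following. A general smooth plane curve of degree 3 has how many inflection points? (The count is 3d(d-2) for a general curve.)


For a general smooth plane curve C of degree d, the inflection points are
the intersection of C with its Hessian curve, which has degree 3(d-2).
By Bezout, the total intersection number is d * 3(d-2) = 3 * 3 = 9.
For a general curve every flex is ordinary, so each contributes
multiplicity 1 to C·Hess(C), and the number of distinct inflection
points is 3d(d-2).
Inflection points = 3*3*(3-2) = 3*3*1 = 9

9


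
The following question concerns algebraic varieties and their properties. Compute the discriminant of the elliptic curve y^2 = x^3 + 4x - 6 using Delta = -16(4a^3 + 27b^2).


Compute each component:
4a^3 = 4*4^3 = 4*64 = 256
27b^2 = 27*(-6)^2 = 27*36 = 972
4a^3 + 27b^2 = 256 + 972 = 1228
Delta = -16*1228 = -19648

-19648


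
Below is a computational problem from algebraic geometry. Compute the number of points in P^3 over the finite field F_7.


P^3(F_7) has (q^(n+1) - 1)/(q - 1) points.
= 7^3 + 7^2 + 7^1 + 7^0
= 343 + 49 + 7 + 1
= 400

400


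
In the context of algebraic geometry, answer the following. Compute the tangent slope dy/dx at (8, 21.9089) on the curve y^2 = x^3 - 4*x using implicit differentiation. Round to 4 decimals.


Using implicit differentiation of y^2 = x^3 - 4*x:
2y * dy/dx = 3x^2 - 4
dy/dx = (3x^2 - 4)/(2y)
Numerator: 3*8^2 - 4 = 188
Denominator: 2*21.9089 = 43.8178
dy/dx = 188/43.8178 = 4.2905

4.2905


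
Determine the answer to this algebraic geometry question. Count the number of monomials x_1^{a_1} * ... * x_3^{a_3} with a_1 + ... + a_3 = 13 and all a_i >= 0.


The number of degree-13 monomials in 3 variables is C(d+n-1, n-1).
= C(13+3-1, 3-1) = C(15, 2)
= 105

105


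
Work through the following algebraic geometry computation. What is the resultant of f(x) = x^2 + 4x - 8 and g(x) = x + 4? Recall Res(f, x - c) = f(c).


For Res(f, x - c), we evaluate f at x = c.
f(-4) = (-4)^2 + 4*(-4) - 8
= 16 - 16 - 8
= 0 - 8 = -8
Res(f, g) = -8

-8


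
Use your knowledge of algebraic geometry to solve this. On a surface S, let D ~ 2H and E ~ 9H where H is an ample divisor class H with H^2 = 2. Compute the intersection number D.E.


Using bilinearity of the intersection pairing on a surface S:
(aH).(bH) = ab * (H.H)
We have H^2 = 2.
D.E = (2H).(9H) = 2*9*2
= 18*2
= 36

36


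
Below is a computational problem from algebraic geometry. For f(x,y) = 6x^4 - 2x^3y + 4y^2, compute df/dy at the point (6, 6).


df/dy = (-2)*x^3 + 2*4*y^1
At (6,6): (-2)*6^3 + 2*4*6^1
= -432 + 48
= -384

-384


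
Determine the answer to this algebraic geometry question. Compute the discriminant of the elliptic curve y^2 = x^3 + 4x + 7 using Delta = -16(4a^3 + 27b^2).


Compute each component:
4a^3 = 4*4^3 = 4*64 = 256
27b^2 = 27*7^2 = 27*49 = 1323
4a^3 + 27b^2 = 256 + 1323 = 1579
Delta = -16*1579 = -25264

-25264


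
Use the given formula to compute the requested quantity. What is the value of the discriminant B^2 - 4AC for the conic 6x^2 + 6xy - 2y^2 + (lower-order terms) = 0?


The discriminant of a conic Ax^2 + Bxy + Cy^2 + ... = 0 is B^2 - 4AC.
B^2 = 6^2 = 36
4AC = 4*6*(-2) = -48
Discriminant = 36 + 48 = 84

84


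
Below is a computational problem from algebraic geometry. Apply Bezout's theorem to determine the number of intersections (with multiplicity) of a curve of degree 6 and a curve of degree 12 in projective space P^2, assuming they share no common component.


Bezout's theorem states the intersection count equals the product of degrees.
Intersection count = 6 * 12 = 72

72


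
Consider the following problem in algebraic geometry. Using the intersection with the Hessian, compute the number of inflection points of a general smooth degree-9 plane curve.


For a general smooth plane curve C of degree d, the inflection points are
the intersection of C with its Hessian curve, which has degree 3(d-2).
By Bezout, the total intersection number is d * 3(d-2) = 9 * 21 = 189.
For a general curve every flex is ordinary, so each contributes
multiplicity 1 to C·Hess(C), and the number of distinct inflection
points is 3d(d-2).
Inflection points = 3*9*(9-2) = 3*9*7 = 189

189


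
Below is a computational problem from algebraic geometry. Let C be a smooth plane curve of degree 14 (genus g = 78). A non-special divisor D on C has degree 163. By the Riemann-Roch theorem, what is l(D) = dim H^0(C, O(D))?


First, compute the genus of a smooth plane curve of degree 14:
g = (d-1)(d-2)/2 = (14-1)(14-2)/2 = 78
For a non-special divisor D (i.e., h^1(D) = 0), Riemann-Roch gives:
l(D) = deg(D) - g + 1
Since deg(D) = 163 >= 2g - 1 = 155, D is non-special.
l(D) = 163 - 78 + 1 = 86

86


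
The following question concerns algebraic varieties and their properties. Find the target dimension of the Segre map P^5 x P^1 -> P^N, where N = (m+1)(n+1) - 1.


The Segre embedding maps P^m x P^n into P^N via
all products of coordinates from each factor.
N = (m+1)(n+1) - 1
N = (5+1)(1+1) - 1
N = 6*2 - 1
N = 12 - 1 = 11

11


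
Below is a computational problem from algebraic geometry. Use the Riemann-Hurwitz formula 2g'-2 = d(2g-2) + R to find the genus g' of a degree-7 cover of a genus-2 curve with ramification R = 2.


Riemann-Hurwitz formula: 2g' - 2 = d(2g - 2) + R
Given: d = 7, g = 2, R = 2
2g' - 2 = 7*(2*2 - 2) + 2
2g' - 2 = 7*2 + 2
2g' - 2 = 14 + 2 = 16
2g' = 18
g' = 9

9


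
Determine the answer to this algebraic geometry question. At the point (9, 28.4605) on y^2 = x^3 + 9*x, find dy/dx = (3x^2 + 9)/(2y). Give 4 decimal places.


Using implicit differentiation of y^2 = x^3 + 9*x:
2y * dy/dx = 3x^2 + 9
dy/dx = (3x^2 + 9)/(2y)
Numerator: 3*9^2 + 9 = 252
Denominator: 2*28.4605 = 56.921
dy/dx = 252/56.921 = 4.4272

4.4272


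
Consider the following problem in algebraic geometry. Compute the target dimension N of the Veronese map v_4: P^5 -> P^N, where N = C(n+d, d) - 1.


The Veronese embedding v_d: P^n -> P^N maps each point to all
degree-d monomials in n+1 homogeneous coordinates.
N = C(n+d, d) - 1
N = C(5+4, 4) - 1
N = C(9, 4) - 1
C(9, 4) = 126
N = 126 - 1 = 125

125


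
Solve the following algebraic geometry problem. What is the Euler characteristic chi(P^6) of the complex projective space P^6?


The complex projective space P^6 has one cell in each even real dimension 0, 2, ..., 12.
The cohomology groups are H^{2k}(P^6) = Z for k = 0,...,6, and 0 otherwise.
Euler characteristic = sum of Betti numbers = 1 per even-dimensional cohomology group.
chi(P^6) = 6 + 1 = 7

7


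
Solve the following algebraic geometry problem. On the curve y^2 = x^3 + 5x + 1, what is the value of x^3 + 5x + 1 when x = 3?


Compute x^3 + 5x + 1 at x = 3:
x^3 = 3^3 = 27
5*x = 5*3 = 15
Sum: 27 + 15 + 1 = 43

43


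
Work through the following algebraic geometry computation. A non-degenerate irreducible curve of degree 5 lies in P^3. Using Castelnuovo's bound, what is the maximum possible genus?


Castelnuovo's bound: write d - 1 = m(r-1) + epsilon with 0 <= epsilon < r-1.
d - 1 = 5 - 1 = 4
r - 1 = 3 - 1 = 2
4 = 2*2 + 0, so m = 2, epsilon = 0
pi(d, r) = m(m-1)(r-1)/2 + m*epsilon
= 2*1*2/2 + 2*0
= 4/2 + 0
= 2 + 0 = 2

2


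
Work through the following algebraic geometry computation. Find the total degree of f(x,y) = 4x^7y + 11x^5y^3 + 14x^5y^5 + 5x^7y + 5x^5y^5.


Examine each term for its total degree (sum of exponents).
  Term '4x^7y' has total degree 7+1 = 8.
  Term '11x^5y^3' has total degree 5+3 = 8.
  Term '14x^5y^5' has total degree 5+5 = 10.
  Term '5x^7y' has total degree 7+1 = 8.
  Term '5x^5y^5' has total degree 5+5 = 10.
The maximum total degree among all terms is 10.

10


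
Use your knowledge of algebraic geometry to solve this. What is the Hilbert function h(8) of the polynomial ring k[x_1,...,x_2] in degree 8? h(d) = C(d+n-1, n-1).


The Hilbert function for the polynomial ring in 2 variables is:
h(d) = C(d+n-1, n-1)
h(8) = C(8+2-1, 2-1) = C(9, 1)
= 9! / (1! * 8!)
= 9

9


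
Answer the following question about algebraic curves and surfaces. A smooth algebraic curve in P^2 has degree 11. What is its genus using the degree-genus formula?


Using the genus formula for smooth plane curves:
g = (d-1)(d-2)/2
g = (11-1)(11-2)/2
g = 10*9/2
g = 90/2 = 45

45


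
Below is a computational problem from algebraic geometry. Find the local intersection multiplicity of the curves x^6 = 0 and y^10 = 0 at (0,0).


The intersection multiplicity of V(x^a) and V(y^b) at the origin is:
I(O; V(x^6), V(y^10)) = dim_k(k[x,y]/(x^6, y^10))
A basis for k[x,y]/(x^6, y^10) is the set of monomials x^i * y^j
where 0 <= i < 6 and 0 <= j < 10.
The number of such monomials is 6 * 10 = 60

60


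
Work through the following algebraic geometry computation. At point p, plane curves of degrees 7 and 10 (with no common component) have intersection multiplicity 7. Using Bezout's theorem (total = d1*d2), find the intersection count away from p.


By Bezout's theorem, the total intersection number is d1 * d2.
Total = 7 * 10 = 70
Intersection multiplicity at p = 7
Remaining intersections = 70 - 7 = 63

63


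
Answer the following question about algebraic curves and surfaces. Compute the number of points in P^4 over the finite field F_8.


P^4(F_8) has (q^(n+1) - 1)/(q - 1) points.
= 8^4 + 8^3 + 8^2 + 8^1 + 8^0
= 4096 + 512 + 64 + 8 + 1
= 4681

4681


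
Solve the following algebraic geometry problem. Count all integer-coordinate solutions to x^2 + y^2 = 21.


Systematically check integer values of x where x^2 <= 21.
For each valid x, check if 21 - x^2 is a perfect square.
Total integer solutions found: 0

0


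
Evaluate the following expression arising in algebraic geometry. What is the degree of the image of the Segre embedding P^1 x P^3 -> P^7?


The degree of the Segre variety P^1 x P^3 is C(m+n, m).
= C(4, 1)
= 4

4


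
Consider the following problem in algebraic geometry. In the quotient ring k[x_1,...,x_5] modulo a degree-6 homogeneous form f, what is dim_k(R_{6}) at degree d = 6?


For R = k[x_1,...,x_n]/(f) with f homogeneous of degree e:
The Hilbert series is (1 - t^e)/(1 - t)^n.
So h(d) = C(d+n-1, n-1) - C(d-e+n-1, n-1) for d >= e.
With n=5, e=6, d=6:
C(6+5-1, 5-1) = C(10, 4) = 210
C(6-6+5-1, 5-1) = C(4, 4) = 1
h(6) = 210 - 1 = 209

209


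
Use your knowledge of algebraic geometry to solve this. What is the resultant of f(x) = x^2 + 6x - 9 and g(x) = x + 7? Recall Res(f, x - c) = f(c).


For Res(f, x - c), we evaluate f at x = c.
f(-7) = (-7)^2 + 6*(-7) - 9
= 49 - 42 - 9
= 7 - 9 = -2
Res(f, g) = -2

-2


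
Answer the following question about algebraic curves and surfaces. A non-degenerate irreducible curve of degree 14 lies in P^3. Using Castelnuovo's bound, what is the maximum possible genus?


Castelnuovo's bound: write d - 1 = m(r-1) + epsilon with 0 <= epsilon < r-1.
d - 1 = 14 - 1 = 13
r - 1 = 3 - 1 = 2
13 = 6*2 + 1, so m = 6, epsilon = 1
pi(d, r) = m(m-1)(r-1)/2 + m*epsilon
= 6*5*2/2 + 6*1
= 60/2 + 6
= 30 + 6 = 36

36


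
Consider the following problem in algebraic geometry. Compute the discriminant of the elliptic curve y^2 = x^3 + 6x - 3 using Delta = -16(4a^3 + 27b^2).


Compute each component:
4a^3 = 4*6^3 = 4*216 = 864
27b^2 = 27*(-3)^2 = 27*9 = 243
4a^3 + 27b^2 = 864 + 243 = 1107
Delta = -16*1107 = -17712

-17712


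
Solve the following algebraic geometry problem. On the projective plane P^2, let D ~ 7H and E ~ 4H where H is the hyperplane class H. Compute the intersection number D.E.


Using bilinearity of the intersection pairing on the projective plane P^2:
(aH).(bH) = ab * (H.H)
We have H^2 = 1 (Bezout).
D.E = (7H).(4H) = 7*4*1
= 28*1
= 28

28


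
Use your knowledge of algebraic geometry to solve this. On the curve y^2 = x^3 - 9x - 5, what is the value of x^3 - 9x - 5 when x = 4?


Compute x^3 - 9x - 5 at x = 4:
x^3 = 4^3 = 64
(-9)*x = (-9)*4 = -36
Sum: 64 - 36 - 5 = 23

23


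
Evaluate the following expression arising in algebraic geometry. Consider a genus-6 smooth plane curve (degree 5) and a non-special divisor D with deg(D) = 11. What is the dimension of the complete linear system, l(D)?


First, compute the genus of a smooth plane curve of degree 5:
g = (d-1)(d-2)/2 = (5-1)(5-2)/2 = 6
For a non-special divisor D (i.e., h^1(D) = 0), Riemann-Roch gives:
l(D) = deg(D) - g + 1
Since deg(D) = 11 >= 2g - 1 = 11, D is non-special.
l(D) = 11 - 6 + 1 = 6

6


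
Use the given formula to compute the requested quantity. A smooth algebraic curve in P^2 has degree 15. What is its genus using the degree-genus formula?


Using the genus formula for smooth plane curves:
g = (d-1)(d-2)/2
g = (15-1)(15-2)/2
g = 14*13/2
g = 182/2 = 91

91


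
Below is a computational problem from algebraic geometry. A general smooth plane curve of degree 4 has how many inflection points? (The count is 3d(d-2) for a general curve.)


For a general smooth plane curve C of degree d, the inflection points are
the intersection of C with its Hessian curve, which has degree 3(d-2).
By Bezout, the total intersection number is d * 3(d-2) = 4 * 6 = 24.
For a general curve every flex is ordinary, so each contributes
multiplicity 1 to C·Hess(C), and the number of distinct inflection
points is 3d(d-2).
Inflection points = 3*4*(4-2) = 3*4*2 = 24

24


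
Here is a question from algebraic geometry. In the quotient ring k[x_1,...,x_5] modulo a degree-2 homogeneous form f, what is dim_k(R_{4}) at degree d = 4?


For R = k[x_1,...,x_n]/(f) with f homogeneous of degree e:
The Hilbert series is (1 - t^e)/(1 - t)^n.
So h(d) = C(d+n-1, n-1) - C(d-e+n-1, n-1) for d >= e.
With n=5, e=2, d=4:
C(4+5-1, 5-1) = C(8, 4) = 70
C(4-2+5-1, 5-1) = C(6, 4) = 15
h(4) = 70 - 15 = 55

55


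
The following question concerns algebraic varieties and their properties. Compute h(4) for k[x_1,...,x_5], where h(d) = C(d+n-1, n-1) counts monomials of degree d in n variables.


The Hilbert function for the polynomial ring in 5 variables is:
h(d) = C(d+n-1, n-1)
h(4) = C(4+5-1, 5-1) = C(8, 4)
= 8! / (4! * 4!)
= 70

70


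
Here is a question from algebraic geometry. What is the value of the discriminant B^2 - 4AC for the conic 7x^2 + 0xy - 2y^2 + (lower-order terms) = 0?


The discriminant of a conic Ax^2 + Bxy + Cy^2 + ... = 0 is B^2 - 4AC.
B^2 = 0^2 = 0
4AC = 4*7*(-2) = -56
Discriminant = 0 + 56 = 56

56


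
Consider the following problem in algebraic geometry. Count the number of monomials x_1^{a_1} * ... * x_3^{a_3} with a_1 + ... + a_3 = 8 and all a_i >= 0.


The number of degree-8 monomials in 3 variables is C(d+n-1, n-1).
= C(8+3-1, 3-1) = C(10, 2)
= 45

45


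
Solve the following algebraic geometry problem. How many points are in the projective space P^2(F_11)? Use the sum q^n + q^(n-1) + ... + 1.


P^2(F_11) has (q^(n+1) - 1)/(q - 1) points.
= 11^2 + 11^1 + 11^0
= 121 + 11 + 1
= 133

133


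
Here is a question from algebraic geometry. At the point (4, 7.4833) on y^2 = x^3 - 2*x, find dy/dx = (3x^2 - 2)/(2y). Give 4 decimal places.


Using implicit differentiation of y^2 = x^3 - 2*x:
2y * dy/dx = 3x^2 - 2
dy/dx = (3x^2 - 2)/(2y)
Numerator: 3*4^2 - 2 = 46
Denominator: 2*7.4833 = 14.9666
dy/dx = 46/14.9666 = 3.0735

3.0735


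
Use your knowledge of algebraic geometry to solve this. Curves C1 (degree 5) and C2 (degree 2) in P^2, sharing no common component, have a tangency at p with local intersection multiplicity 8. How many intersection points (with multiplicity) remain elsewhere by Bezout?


By Bezout's theorem, the total intersection number is d1 * d2.
Total = 5 * 2 = 10
Intersection multiplicity at p = 8
Remaining intersections = 10 - 8 = 2

2


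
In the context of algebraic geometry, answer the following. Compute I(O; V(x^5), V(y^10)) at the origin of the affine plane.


The intersection multiplicity of V(x^a) and V(y^b) at the origin is:
I(O; V(x^5), V(y^10)) = dim_k(k[x,y]/(x^5, y^10))
A basis for k[x,y]/(x^5, y^10) is the set of monomials x^i * y^j
where 0 <= i < 5 and 0 <= j < 10.
The number of such monomials is 5 * 10 = 50

50


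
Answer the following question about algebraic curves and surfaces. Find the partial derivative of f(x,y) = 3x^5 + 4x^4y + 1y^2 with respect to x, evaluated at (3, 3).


df/dx = 5*3*x^4 + 4*4*x^3*y
At (3,3): 5*3*3^4 + 4*4*3^3*3
= 1215 + 1296
= 2511

2511


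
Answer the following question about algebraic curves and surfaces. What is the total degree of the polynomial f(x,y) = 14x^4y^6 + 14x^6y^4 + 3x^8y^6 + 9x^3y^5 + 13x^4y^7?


Examine each term for its total degree (sum of exponents).
  Term '14x^4y^6' has total degree 4+6 = 10.
  Term '14x^6y^4' has total degree 6+4 = 10.
  Term '3x^8y^6' has total degree 8+6 = 14.
  Term '9x^3y^5' has total degree 3+5 = 8.
  Term '13x^4y^7' has total degree 4+7 = 11.
The maximum total degree among all terms is 14.

14


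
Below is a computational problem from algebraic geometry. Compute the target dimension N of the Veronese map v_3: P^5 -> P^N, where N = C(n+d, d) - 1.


The Veronese embedding v_d: P^n -> P^N maps each point to all
degree-d monomials in n+1 homogeneous coordinates.
N = C(n+d, d) - 1
N = C(5+3, 3) - 1
N = C(8, 3) - 1
C(8, 3) = 56
N = 56 - 1 = 55

55


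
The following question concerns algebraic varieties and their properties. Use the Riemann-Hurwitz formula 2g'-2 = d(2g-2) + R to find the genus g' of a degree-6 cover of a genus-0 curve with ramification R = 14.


Riemann-Hurwitz formula: 2g' - 2 = d(2g - 2) + R
Given: d = 6, g = 0, R = 14
2g' - 2 = 6*(2*0 - 2) + 14
2g' - 2 = 6*(-2) + 14
2g' - 2 = -12 + 14 = 2
2g' = 4
g' = 2

2


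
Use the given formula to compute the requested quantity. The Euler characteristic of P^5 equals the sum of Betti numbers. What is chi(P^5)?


The complex projective space P^5 has one cell in each even real dimension 0, 2, ..., 10.
The cohomology groups are H^{2k}(P^5) = Z for k = 0,...,5, and 0 otherwise.
Euler characteristic = sum of Betti numbers = 1 per even-dimensional cohomology group.
chi(P^5) = 5 + 1 = 6

6


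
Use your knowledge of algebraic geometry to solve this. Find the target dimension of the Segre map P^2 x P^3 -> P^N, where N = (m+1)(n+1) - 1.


The Segre embedding maps P^m x P^n into P^N via
all products of coordinates from each factor.
N = (m+1)(n+1) - 1
N = (2+1)(3+1) - 1
N = 3*4 - 1
N = 12 - 1 = 11

11


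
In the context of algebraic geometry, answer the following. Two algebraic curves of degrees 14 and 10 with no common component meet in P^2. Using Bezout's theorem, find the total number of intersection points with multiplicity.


Bezout's theorem states the intersection count equals the product of degrees.
Intersection count = 14 * 10 = 140

140


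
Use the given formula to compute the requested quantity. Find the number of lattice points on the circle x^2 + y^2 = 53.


Systematically check integer values of x where x^2 <= 53.
For each valid x, check if 53 - x^2 is a perfect square.
x=2: 53 - 4 = 49, sqrt = 7 (valid)
x=7: 53 - 49 = 4, sqrt = 2 (valid)
Total integer solutions found: 8

8


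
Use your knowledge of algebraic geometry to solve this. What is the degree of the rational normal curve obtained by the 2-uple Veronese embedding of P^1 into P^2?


The rational normal curve in P^2 is the image of P^1 under the 2-uple Veronese.
A general hyperplane in P^2 pulls back to a degree-2 form on P^1, which has 2 zeros,
so the curve meets a general hyperplane in 2 points. Degree = 2.

2


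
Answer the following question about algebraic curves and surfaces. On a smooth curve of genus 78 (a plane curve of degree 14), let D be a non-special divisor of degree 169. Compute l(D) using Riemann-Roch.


First, compute the genus of a smooth plane curve of degree 14:
g = (d-1)(d-2)/2 = (14-1)(14-2)/2 = 78
For a non-special divisor D (i.e., h^1(D) = 0), Riemann-Roch gives:
l(D) = deg(D) - g + 1
Since deg(D) = 169 >= 2g - 1 = 155, D is non-special.
l(D) = 169 - 78 + 1 = 92

92


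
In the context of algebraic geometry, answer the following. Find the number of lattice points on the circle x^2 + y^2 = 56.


Systematically check integer values of x where x^2 <= 56.
For each valid x, check if 56 - x^2 is a perfect square.
Total integer solutions found: 0

0


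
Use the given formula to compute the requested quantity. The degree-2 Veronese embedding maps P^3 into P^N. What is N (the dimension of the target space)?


The Veronese embedding v_d: P^n -> P^N maps each point to all
degree-d monomials in n+1 homogeneous coordinates.
N = C(n+d, d) - 1
N = C(3+2, 2) - 1
N = C(5, 2) - 1
C(5, 2) = 10
N = 10 - 1 = 9

9


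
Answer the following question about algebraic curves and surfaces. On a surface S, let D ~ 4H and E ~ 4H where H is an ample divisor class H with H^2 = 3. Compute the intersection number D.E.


Using bilinearity of the intersection pairing on a surface S:
(aH).(bH) = ab * (H.H)
We have H^2 = 3.
D.E = (4H).(4H) = 4*4*3
= 16*3
= 48

48


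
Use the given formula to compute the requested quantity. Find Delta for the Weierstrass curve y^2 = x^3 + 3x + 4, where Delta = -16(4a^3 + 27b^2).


Compute each component:
4a^3 = 4*3^3 = 4*27 = 108
27b^2 = 27*4^2 = 27*16 = 432
4a^3 + 27b^2 = 108 + 432 = 540
Delta = -16*540 = -8640

-8640


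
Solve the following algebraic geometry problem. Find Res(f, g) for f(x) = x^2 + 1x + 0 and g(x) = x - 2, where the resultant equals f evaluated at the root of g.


For Res(f, x - c), we evaluate f at x = c.
f(2) = 2^2 + 1*2 + 0
= 4 + 2 + 0
= 6 + 0 = 6
Res(f, g) = 6

6


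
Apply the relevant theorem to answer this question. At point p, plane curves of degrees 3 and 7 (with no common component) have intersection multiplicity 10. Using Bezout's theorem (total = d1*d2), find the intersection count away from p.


By Bezout's theorem, the total intersection number is d1 * d2.
Total = 3 * 7 = 21
Intersection multiplicity at p = 10
Remaining intersections = 21 - 10 = 11

11


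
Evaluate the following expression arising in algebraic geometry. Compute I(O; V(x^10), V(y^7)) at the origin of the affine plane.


The intersection multiplicity of V(x^a) and V(y^b) at the origin is:
I(O; V(x^10), V(y^7)) = dim_k(k[x,y]/(x^10, y^7))
A basis for k[x,y]/(x^10, y^7) is the set of monomials x^i * y^j
where 0 <= i < 10 and 0 <= j < 7.
The number of such monomials is 10 * 7 = 70

70


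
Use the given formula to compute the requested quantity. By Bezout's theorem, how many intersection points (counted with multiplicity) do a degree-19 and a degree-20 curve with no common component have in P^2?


Bezout's theorem states the intersection count equals the product of degrees.
Intersection count = 19 * 20 = 380

380


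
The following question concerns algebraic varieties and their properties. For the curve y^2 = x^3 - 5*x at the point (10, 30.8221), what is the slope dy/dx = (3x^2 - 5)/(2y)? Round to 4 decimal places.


Using implicit differentiation of y^2 = x^3 - 5*x:
2y * dy/dx = 3x^2 - 5
dy/dx = (3x^2 - 5)/(2y)
Numerator: 3*10^2 - 5 = 295
Denominator: 2*30.8221 = 61.6442
dy/dx = 295/61.6442 = 4.7855

4.7855


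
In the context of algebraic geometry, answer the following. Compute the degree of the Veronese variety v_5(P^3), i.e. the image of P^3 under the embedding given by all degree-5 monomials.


The Veronese variety v_5(P^3) has degree d^r.
d^r = 5^3 = 125

125


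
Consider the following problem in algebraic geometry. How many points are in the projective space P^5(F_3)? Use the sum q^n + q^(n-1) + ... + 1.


P^5(F_3) has (q^(n+1) - 1)/(q - 1) points.
= 3^5 + 3^4 + 3^3 + 3^2 + 3^1 + 3^0
= 243 + 81 + 27 + 9 + 3 + 1
= 364

364


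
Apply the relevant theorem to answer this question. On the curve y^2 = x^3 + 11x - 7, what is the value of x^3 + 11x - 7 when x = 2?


Compute x^3 + 11x - 7 at x = 2:
x^3 = 2^3 = 8
11*x = 11*2 = 22
Sum: 8 + 22 - 7 = 23

23


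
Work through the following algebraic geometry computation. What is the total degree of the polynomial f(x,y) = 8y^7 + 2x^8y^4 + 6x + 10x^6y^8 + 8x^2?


Examine each term for its total degree (sum of exponents).
  Term '8y^7' has total degree 0+7 = 7.
  Term '2x^8y^4' has total degree 8+4 = 12.
  Term '6x' has total degree 1+0 = 1.
  Term '10x^6y^8' has total degree 6+8 = 14.
  Term '8x^2' has total degree 2+0 = 2.
The maximum total degree among all terms is 14.

14


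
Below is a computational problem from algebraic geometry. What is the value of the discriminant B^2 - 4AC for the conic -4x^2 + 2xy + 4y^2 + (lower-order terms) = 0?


The discriminant of a conic Ax^2 + Bxy + Cy^2 + ... = 0 is B^2 - 4AC.
B^2 = 2^2 = 4
4AC = 4*(-4)*4 = -64
Discriminant = 4 + 64 = 68

68


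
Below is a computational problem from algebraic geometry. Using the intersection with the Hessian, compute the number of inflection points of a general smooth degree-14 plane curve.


For a general smooth plane curve C of degree d, the inflection points are
the intersection of C with its Hessian curve, which has degree 3(d-2).
By Bezout, the total intersection number is d * 3(d-2) = 14 * 36 = 504.
For a general curve every flex is ordinary, so each contributes
multiplicity 1 to C·Hess(C), and the number of distinct inflection
points is 3d(d-2).
Inflection points = 3*14*(14-2) = 3*14*12 = 504

504


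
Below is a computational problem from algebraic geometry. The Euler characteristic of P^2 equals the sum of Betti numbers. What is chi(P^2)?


The complex projective space P^2 has one cell in each even real dimension 0, 2, ..., 4.
The cohomology groups are H^{2k}(P^2) = Z for k = 0,...,2, and 0 otherwise.
Euler characteristic = sum of Betti numbers = 1 per even-dimensional cohomology group.
chi(P^2) = 2 + 1 = 3

3


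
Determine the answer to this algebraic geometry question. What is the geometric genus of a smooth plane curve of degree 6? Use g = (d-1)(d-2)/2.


Using the genus formula for smooth plane curves:
g = (d-1)(d-2)/2
g = (6-1)(6-2)/2
g = 5*4/2
g = 20/2 = 10

10


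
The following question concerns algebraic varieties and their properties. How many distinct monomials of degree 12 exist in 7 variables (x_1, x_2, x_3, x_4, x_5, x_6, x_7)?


The number of degree-12 monomials in 7 variables is C(d+n-1, n-1).
= C(12+7-1, 7-1) = C(18, 6)
= 18564

18564


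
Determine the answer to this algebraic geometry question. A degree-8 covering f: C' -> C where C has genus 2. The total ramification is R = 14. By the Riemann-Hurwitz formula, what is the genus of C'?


Riemann-Hurwitz formula: 2g' - 2 = d(2g - 2) + R
Given: d = 8, g = 2, R = 14
2g' - 2 = 8*(2*2 - 2) + 14
2g' - 2 = 8*2 + 14
2g' - 2 = 16 + 14 = 30
2g' = 32
g' = 16

16


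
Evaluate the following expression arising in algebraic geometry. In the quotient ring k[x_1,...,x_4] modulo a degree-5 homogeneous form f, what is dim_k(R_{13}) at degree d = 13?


For R = k[x_1,...,x_n]/(f) with f homogeneous of degree e:
The Hilbert series is (1 - t^e)/(1 - t)^n.
So h(d) = C(d+n-1, n-1) - C(d-e+n-1, n-1) for d >= e.
With n=4, e=5, d=13:
C(13+4-1, 4-1) = C(16, 3) = 560
C(13-5+4-1, 4-1) = C(11, 3) = 165
h(13) = 560 - 165 = 395

395


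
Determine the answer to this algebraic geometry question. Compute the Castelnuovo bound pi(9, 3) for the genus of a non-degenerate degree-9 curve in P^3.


Castelnuovo's bound: write d - 1 = m(r-1) + epsilon with 0 <= epsilon < r-1.
d - 1 = 9 - 1 = 8
r - 1 = 3 - 1 = 2
8 = 4*2 + 0, so m = 4, epsilon = 0
pi(d, r) = m(m-1)(r-1)/2 + m*epsilon
= 4*3*2/2 + 4*0
= 24/2 + 0
= 12 + 0 = 12

12


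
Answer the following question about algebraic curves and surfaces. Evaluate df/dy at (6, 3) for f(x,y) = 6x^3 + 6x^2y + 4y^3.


df/dy = 6*x^2 + 3*4*y^2
At (6,3): 6*6^2 + 3*4*3^2
= 216 + 108
= 324

324


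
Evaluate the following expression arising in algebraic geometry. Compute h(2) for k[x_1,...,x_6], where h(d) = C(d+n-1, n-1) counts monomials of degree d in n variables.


The Hilbert function for the polynomial ring in 6 variables is:
h(d) = C(d+n-1, n-1)
h(2) = C(2+6-1, 6-1) = C(7, 5)
= 7! / (5! * 2!)
= 21

21


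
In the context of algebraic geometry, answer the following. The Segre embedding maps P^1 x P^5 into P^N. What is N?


The Segre embedding maps P^m x P^n into P^N via
all products of coordinates from each factor.
N = (m+1)(n+1) - 1
N = (1+1)(5+1) - 1
N = 2*6 - 1
N = 12 - 1 = 11

11


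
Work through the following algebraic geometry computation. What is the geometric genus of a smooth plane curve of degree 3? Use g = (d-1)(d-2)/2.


Using the genus formula for smooth plane curves:
g = (d-1)(d-2)/2
g = (3-1)(3-2)/2
g = 2*1/2
g = 2/2 = 1

1


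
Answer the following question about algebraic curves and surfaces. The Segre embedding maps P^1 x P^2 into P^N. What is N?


The Segre embedding maps P^m x P^n into P^N via
all products of coordinates from each factor.
N = (m+1)(n+1) - 1
N = (1+1)(2+1) - 1
N = 2*3 - 1
N = 6 - 1 = 5

5


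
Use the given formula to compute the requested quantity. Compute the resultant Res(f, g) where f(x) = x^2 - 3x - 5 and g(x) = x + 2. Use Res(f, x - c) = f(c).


For Res(f, x - c), we evaluate f at x = c.
f(-2) = (-2)^2 - 3*(-2) - 5
= 4 + 6 - 5
= 10 - 5 = 5
Res(f, g) = 5

5


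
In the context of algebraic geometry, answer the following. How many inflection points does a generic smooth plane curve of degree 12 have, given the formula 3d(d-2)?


For a general smooth plane curve C of degree d, the inflection points are
the intersection of C with its Hessian curve, which has degree 3(d-2).
By Bezout, the total intersection number is d * 3(d-2) = 12 * 30 = 360.
For a general curve every flex is ordinary, so each contributes
multiplicity 1 to C·Hess(C), and the number of distinct inflection
points is 3d(d-2).
Inflection points = 3*12*(12-2) = 3*12*10 = 360

360


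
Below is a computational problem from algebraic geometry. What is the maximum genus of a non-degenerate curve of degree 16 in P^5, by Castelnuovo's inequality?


Castelnuovo's bound: write d - 1 = m(r-1) + epsilon with 0 <= epsilon < r-1.
d - 1 = 16 - 1 = 15
r - 1 = 5 - 1 = 4
15 = 3*4 + 3, so m = 3, epsilon = 3
pi(d, r) = m(m-1)(r-1)/2 + m*epsilon
= 3*2*4/2 + 3*3
= 24/2 + 9
= 12 + 9 = 21

21


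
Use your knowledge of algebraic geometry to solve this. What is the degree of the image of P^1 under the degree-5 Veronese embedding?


The Veronese variety v_5(P^1) has degree d^r.
d^r = 5^1 = 5

5


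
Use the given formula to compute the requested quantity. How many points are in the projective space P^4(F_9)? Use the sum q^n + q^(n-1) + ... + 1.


P^4(F_9) has (q^(n+1) - 1)/(q - 1) points.
= 9^4 + 9^3 + 9^2 + 9^1 + 9^0
= 6561 + 729 + 81 + 9 + 1
= 7381

7381


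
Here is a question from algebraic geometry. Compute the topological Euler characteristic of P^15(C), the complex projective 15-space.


The complex projective space P^15 has one cell in each even real dimension 0, 2, ..., 30.
The cohomology groups are H^{2k}(P^15) = Z for k = 0,...,15, and 0 otherwise.
Euler characteristic = sum of Betti numbers = 1 per even-dimensional cohomology group.
chi(P^15) = 15 + 1 = 16

16


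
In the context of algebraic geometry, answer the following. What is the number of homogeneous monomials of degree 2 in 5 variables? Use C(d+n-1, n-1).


The number of degree-2 monomials in 5 variables is C(d+n-1, n-1).
= C(2+5-1, 5-1) = C(6, 4)
= 15

15


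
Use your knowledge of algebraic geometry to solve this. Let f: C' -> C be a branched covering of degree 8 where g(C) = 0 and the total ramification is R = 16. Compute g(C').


Riemann-Hurwitz formula: 2g' - 2 = d(2g - 2) + R
Given: d = 8, g = 0, R = 16
2g' - 2 = 8*(2*0 - 2) + 16
2g' - 2 = 8*(-2) + 16
2g' - 2 = -16 + 16 = 0
2g' = 2
g' = 1

1


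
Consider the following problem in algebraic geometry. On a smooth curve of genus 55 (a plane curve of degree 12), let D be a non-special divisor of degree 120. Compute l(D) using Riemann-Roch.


First, compute the genus of a smooth plane curve of degree 12:
g = (d-1)(d-2)/2 = (12-1)(12-2)/2 = 55
For a non-special divisor D (i.e., h^1(D) = 0), Riemann-Roch gives:
l(D) = deg(D) - g + 1
Since deg(D) = 120 >= 2g - 1 = 109, D is non-special.
l(D) = 120 - 55 + 1 = 66

66


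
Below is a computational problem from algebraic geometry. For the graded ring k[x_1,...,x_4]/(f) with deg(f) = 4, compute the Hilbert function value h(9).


For R = k[x_1,...,x_n]/(f) with f homogeneous of degree e:
The Hilbert series is (1 - t^e)/(1 - t)^n.
So h(d) = C(d+n-1, n-1) - C(d-e+n-1, n-1) for d >= e.
With n=4, e=4, d=9:
C(9+4-1, 4-1) = C(12, 3) = 220
C(9-4+4-1, 4-1) = C(8, 3) = 56
h(9) = 220 - 56 = 164

164


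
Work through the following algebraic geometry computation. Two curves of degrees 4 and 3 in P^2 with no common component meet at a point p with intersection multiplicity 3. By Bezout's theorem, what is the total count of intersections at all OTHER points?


By Bezout's theorem, the total intersection number is d1 * d2.
Total = 4 * 3 = 12
Intersection multiplicity at p = 3
Remaining intersections = 12 - 3 = 9

9


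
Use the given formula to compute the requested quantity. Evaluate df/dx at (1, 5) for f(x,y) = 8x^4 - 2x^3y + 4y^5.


df/dx = 4*8*x^3 + 3*(-2)*x^2*y
At (1,5): 4*8*1^3 + 3*(-2)*1^2*5
= 32 - 30
= 2

2


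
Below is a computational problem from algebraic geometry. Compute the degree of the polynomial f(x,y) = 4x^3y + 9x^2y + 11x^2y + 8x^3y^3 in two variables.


Examine each term for its total degree (sum of exponents).
  Term '4x^3y' has total degree 3+1 = 4.
  Term '9x^2y' has total degree 2+1 = 3.
  Term '11x^2y' has total degree 2+1 = 3.
  Term '8x^3y^3' has total degree 3+3 = 6.
The maximum total degree among all terms is 6.

6


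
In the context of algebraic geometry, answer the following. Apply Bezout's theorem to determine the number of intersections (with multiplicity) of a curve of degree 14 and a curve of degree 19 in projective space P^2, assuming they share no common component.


Bezout's theorem states the intersection count equals the product of degrees.
Intersection count = 14 * 19 = 266

266
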